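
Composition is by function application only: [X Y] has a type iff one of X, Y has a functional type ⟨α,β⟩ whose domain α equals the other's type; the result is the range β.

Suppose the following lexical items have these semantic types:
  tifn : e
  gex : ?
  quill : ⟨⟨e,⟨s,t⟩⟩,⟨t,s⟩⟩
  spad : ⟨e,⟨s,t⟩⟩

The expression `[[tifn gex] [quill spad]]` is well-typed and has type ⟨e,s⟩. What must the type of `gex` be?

⟨e,⟨⟨t,s⟩,⟨e,s⟩⟩⟩

For [[tifn gex] [quill spad]] to have type ⟨e,s⟩ with [quill spad] of type ⟨t,s⟩, [tifn gex] must be the function: [tifn gex] : ⟨⟨t,s⟩,⟨e,s⟩⟩.
For [tifn gex] to have type ⟨⟨t,s⟩,⟨e,s⟩⟩ with tifn of type e, gex must be the function: gex : ⟨e,⟨⟨t,s⟩,⟨e,s⟩⟩⟩.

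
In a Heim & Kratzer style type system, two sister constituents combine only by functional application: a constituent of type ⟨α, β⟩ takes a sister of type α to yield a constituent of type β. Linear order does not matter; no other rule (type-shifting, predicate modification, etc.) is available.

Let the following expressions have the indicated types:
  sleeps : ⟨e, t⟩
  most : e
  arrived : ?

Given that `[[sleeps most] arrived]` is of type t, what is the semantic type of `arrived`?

⟨t, t⟩

For [[sleeps most] arrived] to have type t with [sleeps most] of type t, arrived must be the function: arrived : ⟨t, t⟩.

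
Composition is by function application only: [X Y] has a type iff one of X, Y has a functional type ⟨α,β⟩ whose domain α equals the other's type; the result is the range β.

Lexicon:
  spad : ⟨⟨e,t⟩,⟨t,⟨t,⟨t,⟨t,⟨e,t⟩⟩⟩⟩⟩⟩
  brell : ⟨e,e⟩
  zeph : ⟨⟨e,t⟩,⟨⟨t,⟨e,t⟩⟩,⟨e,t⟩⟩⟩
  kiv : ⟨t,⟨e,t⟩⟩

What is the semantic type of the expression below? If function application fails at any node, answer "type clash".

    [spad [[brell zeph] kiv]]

[brell zeph]: ⟨e,e⟩ with ⟨⟨e,t⟩,⟨⟨t,⟨e,t⟩⟩,⟨e,t⟩⟩⟩ — neither is a function whose domain matches the other; composition fails here.

type clash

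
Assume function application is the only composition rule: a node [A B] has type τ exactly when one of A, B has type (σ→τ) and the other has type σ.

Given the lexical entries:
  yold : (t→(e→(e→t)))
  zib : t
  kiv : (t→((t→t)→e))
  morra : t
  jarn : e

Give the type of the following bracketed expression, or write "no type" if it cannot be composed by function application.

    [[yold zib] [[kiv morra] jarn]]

At [yold zib], yold : (t→(e→(e→t))) takes zib : t, giving (e→(e→t)).
At [kiv morra], kiv : (t→((t→t)→e)) takes morra : t, giving ((t→t)→e).
At [[kiv morra] jarn]: neither ((t→t)→e) nor e can take the other as argument; the node is ill-typed.

no type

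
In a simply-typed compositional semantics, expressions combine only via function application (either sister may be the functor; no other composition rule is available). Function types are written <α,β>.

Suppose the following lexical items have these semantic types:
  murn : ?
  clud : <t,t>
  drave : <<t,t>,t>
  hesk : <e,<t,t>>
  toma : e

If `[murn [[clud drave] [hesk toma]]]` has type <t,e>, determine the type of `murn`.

<t,<t,e>>

[murn [[clud drave] [hesk toma]]] must have type <t,e>. The sister [[clud drave] [hesk toma]] has type t; that is not a function onto <t,e>, so murn must be the functor, of type <t,<t,e>>.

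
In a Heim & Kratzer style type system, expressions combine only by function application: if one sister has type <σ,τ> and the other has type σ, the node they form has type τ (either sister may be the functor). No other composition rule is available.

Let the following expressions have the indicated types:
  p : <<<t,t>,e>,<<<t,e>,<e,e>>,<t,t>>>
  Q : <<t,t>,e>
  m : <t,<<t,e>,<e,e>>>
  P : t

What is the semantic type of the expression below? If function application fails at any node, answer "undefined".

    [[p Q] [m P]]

<t,t>

[p Q]: functor p : <<<t,t>,e>,<<<t,e>,<e,e>>,<t,t>>>, argument Q : <<t,t>,e>; result <<<t,e>,<e,e>>,<t,t>>.
[m P]: functor m : <t,<<t,e>,<e,e>>>, argument P : t; result <<t,e>,<e,e>>.
[[p Q] [m P]]: functor [p Q] : <<<t,e>,<e,e>>,<t,t>>, argument [m P] : <<t,e>,<e,e>>; result <t,t>.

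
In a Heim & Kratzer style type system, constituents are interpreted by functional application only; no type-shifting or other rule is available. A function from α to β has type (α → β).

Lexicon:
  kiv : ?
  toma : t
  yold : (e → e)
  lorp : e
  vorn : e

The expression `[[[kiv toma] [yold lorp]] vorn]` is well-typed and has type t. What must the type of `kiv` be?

For [[[kiv toma] [yold lorp]] vorn] to have type t with vorn of type e, [[kiv toma] [yold lorp]] must be the function: [[kiv toma] [yold lorp]] : (e → t).
For [[kiv toma] [yold lorp]] to have type (e → t) with [yold lorp] of type e, [kiv toma] must be the function: [kiv toma] : (e → (e → t)).
For [kiv toma] to have type (e → (e → t)) with toma of type t, kiv must be the function: kiv : (t → (e → (e → t))).

(t → (e → (e → t)))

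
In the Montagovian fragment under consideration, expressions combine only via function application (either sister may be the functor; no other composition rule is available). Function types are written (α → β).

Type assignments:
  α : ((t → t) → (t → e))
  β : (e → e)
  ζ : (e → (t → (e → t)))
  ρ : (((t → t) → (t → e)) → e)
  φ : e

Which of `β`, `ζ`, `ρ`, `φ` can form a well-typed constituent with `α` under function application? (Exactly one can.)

ρ

β : (e → e) — neither side's domain matches the other.
ζ : (e → (t → (e → t))) — neither side's domain matches the other.
ρ — combines: ρ : (((t → t) → (t → e)) → e) takes α : ((t → t) → (t → e)) as argument, giving e.
φ : e — neither side's domain matches the other.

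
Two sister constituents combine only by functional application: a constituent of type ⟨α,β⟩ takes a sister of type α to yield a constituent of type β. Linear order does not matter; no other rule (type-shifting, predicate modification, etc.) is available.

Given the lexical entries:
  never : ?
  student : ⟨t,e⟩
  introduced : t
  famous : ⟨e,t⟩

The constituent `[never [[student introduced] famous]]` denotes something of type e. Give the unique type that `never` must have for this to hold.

For [never [[student introduced] famous]] to have type e with [[student introduced] famous] of type t, never must be the function: never : ⟨t,e⟩.

⟨t,e⟩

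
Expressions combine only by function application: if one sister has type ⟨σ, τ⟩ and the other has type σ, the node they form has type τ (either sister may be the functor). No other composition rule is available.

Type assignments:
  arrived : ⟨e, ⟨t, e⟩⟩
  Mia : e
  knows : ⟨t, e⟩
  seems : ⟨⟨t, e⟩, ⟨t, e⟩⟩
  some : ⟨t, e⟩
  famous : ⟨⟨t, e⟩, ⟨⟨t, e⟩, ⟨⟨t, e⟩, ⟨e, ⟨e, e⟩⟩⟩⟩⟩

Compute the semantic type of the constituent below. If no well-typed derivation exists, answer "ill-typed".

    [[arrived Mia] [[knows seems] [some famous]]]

⟨e, ⟨e, e⟩⟩

At [arrived Mia], arrived : ⟨e, ⟨t, e⟩⟩ takes Mia : e, giving ⟨t, e⟩.
At [knows seems], seems : ⟨⟨t, e⟩, ⟨t, e⟩⟩ takes knows : ⟨t, e⟩, giving ⟨t, e⟩.
At [some famous], famous : ⟨⟨t, e⟩, ⟨⟨t, e⟩, ⟨⟨t, e⟩, ⟨e, ⟨e, e⟩⟩⟩⟩⟩ takes some : ⟨t, e⟩, giving ⟨⟨t, e⟩, ⟨⟨t, e⟩, ⟨e, ⟨e, e⟩⟩⟩⟩.
At [[knows seems] [some famous]], [some famous] : ⟨⟨t, e⟩, ⟨⟨t, e⟩, ⟨e, ⟨e, e⟩⟩⟩⟩ takes [knows seems] : ⟨t, e⟩, giving ⟨⟨t, e⟩, ⟨e, ⟨e, e⟩⟩⟩.
At [[arrived Mia] [[knows seems] [some famous]]], [[knows seems] [some famous]] : ⟨⟨t, e⟩, ⟨e, ⟨e, e⟩⟩⟩ takes [arrived Mia] : ⟨t, e⟩, giving ⟨e, ⟨e, e⟩⟩.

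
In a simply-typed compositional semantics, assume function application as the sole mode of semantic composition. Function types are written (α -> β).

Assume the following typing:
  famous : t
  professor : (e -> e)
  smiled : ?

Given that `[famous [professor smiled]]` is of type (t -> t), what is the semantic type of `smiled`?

[famous [professor smiled]] is required to be (t -> t). famous : t cannot yield (t -> t) as functor, so [professor smiled] : (t -> (t -> t)).
[professor smiled] is required to be (t -> (t -> t)). professor : (e -> e) cannot yield (t -> (t -> t)) as functor, so smiled : ((e -> e) -> (t -> (t -> t))).

((e -> e) -> (t -> (t -> t)))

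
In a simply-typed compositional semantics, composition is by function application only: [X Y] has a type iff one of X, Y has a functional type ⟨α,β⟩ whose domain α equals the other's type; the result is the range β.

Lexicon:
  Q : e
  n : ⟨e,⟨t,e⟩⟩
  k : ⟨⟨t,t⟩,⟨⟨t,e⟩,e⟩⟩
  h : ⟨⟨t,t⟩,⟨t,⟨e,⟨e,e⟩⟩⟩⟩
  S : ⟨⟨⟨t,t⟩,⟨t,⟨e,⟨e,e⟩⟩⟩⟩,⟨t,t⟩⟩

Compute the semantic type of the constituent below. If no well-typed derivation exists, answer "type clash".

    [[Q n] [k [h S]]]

[Q n]: n is ⟨e,⟨t,e⟩⟩, Q is e; result ⟨t,e⟩.
[h S]: S is ⟨⟨⟨t,t⟩,⟨t,⟨e,⟨e,e⟩⟩⟩⟩,⟨t,t⟩⟩, h is ⟨⟨t,t⟩,⟨t,⟨e,⟨e,e⟩⟩⟩⟩; result ⟨t,t⟩.
[k [h S]]: k is ⟨⟨t,t⟩,⟨⟨t,e⟩,e⟩⟩, [h S] is ⟨t,t⟩; result ⟨⟨t,e⟩,e⟩.
[[Q n] [k [h S]]]: [k [h S]] is ⟨⟨t,e⟩,e⟩, [Q n] is ⟨t,e⟩; result e.

e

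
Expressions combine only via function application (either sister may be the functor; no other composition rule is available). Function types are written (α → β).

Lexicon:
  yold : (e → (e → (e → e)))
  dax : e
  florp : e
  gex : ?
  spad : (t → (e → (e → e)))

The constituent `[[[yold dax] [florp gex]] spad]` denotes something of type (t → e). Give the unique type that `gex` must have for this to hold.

(e → ((e → (e → e)) → ((t → (e → (e → e))) → (t → e))))

At [[[yold dax] [florp gex]] spad] (required: (t → e)): spad is (t → (e → (e → e))), which is not a function with range (t → e); hence [[yold dax] [florp gex]] is the functor — type ((t → (e → (e → e))) → (t → e)).
At [[yold dax] [florp gex]] (required: ((t → (e → (e → e))) → (t → e))): [yold dax] is (e → (e → e)), which is not a function with range ((t → (e → (e → e))) → (t → e)); hence [florp gex] is the functor — type ((e → (e → e)) → ((t → (e → (e → e))) → (t → e))).
At [florp gex] (required: ((e → (e → e)) → ((t → (e → (e → e))) → (t → e)))): florp is e, which is not a function with range ((e → (e → e)) → ((t → (e → (e → e))) → (t → e))); hence gex is the functor — type (e → ((e → (e → e)) → ((t → (e → (e → e))) → (t → e)))).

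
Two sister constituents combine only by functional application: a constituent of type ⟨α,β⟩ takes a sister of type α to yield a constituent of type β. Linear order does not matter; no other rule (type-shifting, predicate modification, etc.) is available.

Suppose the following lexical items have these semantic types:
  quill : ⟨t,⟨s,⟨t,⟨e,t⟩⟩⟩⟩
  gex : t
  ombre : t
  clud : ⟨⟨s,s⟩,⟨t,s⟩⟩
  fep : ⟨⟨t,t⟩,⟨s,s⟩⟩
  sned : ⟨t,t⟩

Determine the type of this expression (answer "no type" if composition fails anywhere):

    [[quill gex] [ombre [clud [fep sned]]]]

⟨t,⟨e,t⟩⟩

At [quill gex], quill : ⟨t,⟨s,⟨t,⟨e,t⟩⟩⟩⟩ takes gex : t, giving ⟨s,⟨t,⟨e,t⟩⟩⟩.
At [fep sned], fep : ⟨⟨t,t⟩,⟨s,s⟩⟩ takes sned : ⟨t,t⟩, giving ⟨s,s⟩.
At [clud [fep sned]], clud : ⟨⟨s,s⟩,⟨t,s⟩⟩ takes [fep sned] : ⟨s,s⟩, giving ⟨t,s⟩.
At [ombre [clud [fep sned]]], [clud [fep sned]] : ⟨t,s⟩ takes ombre : t, giving s.
At [[quill gex] [ombre [clud [fep sned]]]], [quill gex] : ⟨s,⟨t,⟨e,t⟩⟩⟩ takes [ombre [clud [fep sned]]] : s, giving ⟨t,⟨e,t⟩⟩.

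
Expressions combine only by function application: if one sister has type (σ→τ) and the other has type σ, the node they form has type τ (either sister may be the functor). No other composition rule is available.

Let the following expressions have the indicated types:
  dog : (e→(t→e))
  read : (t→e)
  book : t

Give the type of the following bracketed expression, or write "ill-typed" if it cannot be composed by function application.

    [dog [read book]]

[read book]: (t→e) applied to t yields e.
[dog [read book]]: (e→(t→e)) applied to e yields (t→e).

(t→e)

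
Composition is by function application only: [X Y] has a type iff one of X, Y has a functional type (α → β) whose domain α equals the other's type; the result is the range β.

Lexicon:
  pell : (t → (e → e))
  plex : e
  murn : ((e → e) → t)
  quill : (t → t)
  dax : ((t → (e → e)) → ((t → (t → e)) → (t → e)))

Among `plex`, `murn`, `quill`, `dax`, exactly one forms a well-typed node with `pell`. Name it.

plex : e — does not combine with pell.
murn : ((e → e) → t) — does not combine with pell.
quill : (t → t) — does not combine with pell.
dax — combines: dax : ((t → (e → e)) → ((t → (t → e)) → (t → e))) takes pell : (t → (e → e)) as argument, giving ((t → (t → e)) → (t → e)).

dax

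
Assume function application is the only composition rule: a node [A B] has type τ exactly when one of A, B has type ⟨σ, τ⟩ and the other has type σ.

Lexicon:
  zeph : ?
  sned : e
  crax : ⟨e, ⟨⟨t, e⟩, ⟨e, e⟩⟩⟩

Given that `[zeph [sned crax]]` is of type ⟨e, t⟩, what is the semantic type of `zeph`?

⟨⟨⟨t, e⟩, ⟨e, e⟩⟩, ⟨e, t⟩⟩

[zeph [sned crax]] must have type ⟨e, t⟩. The sister [sned crax] has type ⟨⟨t, e⟩, ⟨e, e⟩⟩; that is not a function onto ⟨e, t⟩, so zeph must be the functor, of type ⟨⟨⟨t, e⟩, ⟨e, e⟩⟩, ⟨e, t⟩⟩.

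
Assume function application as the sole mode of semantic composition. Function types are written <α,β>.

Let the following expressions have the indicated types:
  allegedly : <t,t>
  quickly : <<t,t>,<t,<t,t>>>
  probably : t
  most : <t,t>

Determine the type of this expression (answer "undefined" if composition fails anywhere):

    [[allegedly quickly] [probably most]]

At [allegedly quickly], quickly : <<t,t>,<t,<t,t>>> takes allegedly : <t,t>, giving <t,<t,t>>.
At [probably most], most : <t,t> takes probably : t, giving t.
At [[allegedly quickly] [probably most]], [allegedly quickly] : <t,<t,t>> takes [probably most] : t, giving <t,t>.

<t,t>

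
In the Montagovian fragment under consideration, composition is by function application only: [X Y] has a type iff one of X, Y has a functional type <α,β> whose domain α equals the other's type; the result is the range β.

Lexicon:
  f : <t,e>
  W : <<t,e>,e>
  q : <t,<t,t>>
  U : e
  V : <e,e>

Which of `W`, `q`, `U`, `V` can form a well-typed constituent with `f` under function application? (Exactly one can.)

W — combines: W : <<t,e>,e> takes f : <t,e> as argument, giving e.
q : <t,<t,t>> — neither side's domain matches the other.
U : e — neither side's domain matches the other.
V : <e,e> — neither side's domain matches the other.

W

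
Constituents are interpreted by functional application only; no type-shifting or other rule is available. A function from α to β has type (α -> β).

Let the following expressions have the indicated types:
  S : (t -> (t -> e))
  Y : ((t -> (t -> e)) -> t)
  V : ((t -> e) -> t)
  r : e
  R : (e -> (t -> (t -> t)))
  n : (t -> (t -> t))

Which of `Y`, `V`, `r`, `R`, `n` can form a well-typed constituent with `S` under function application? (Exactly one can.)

Y — combines: Y : ((t -> (t -> e)) -> t) takes S : (t -> (t -> e)) as argument, giving t.
V : ((t -> e) -> t) — does not combine with S.
r : e — does not combine with S.
R : (e -> (t -> (t -> t))) — does not combine with S.
n : (t -> (t -> t)) — does not combine with S.

Y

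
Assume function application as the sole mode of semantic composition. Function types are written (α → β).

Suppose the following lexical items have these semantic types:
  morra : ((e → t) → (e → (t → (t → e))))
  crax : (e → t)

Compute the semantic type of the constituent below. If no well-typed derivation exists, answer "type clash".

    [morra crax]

[morra crax] — morra of type ((e → t) → (e → (t → (t → e)))) combines with crax of type (e → t): type (e → (t → (t → e))).

(e → (t → (t → e)))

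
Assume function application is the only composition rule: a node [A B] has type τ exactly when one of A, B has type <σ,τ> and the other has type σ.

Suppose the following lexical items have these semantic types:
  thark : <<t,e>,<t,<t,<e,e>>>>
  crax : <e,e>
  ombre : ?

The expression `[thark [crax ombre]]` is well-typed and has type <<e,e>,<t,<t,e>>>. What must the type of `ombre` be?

For [thark [crax ombre]] to have type <<e,e>,<t,<t,e>>> with thark of type <<t,e>,<t,<t,<e,e>>>>, [crax ombre] must be the function: [crax ombre] : <<<t,e>,<t,<t,<e,e>>>>,<<e,e>,<t,<t,e>>>>.
For [crax ombre] to have type <<<t,e>,<t,<t,<e,e>>>>,<<e,e>,<t,<t,e>>>> with crax of type <e,e>, ombre must be the function: ombre : <<e,e>,<<<t,e>,<t,<t,<e,e>>>>,<<e,e>,<t,<t,e>>>>>.

<<e,e>,<<<t,e>,<t,<t,<e,e>>>>,<<e,e>,<t,<t,e>>>>>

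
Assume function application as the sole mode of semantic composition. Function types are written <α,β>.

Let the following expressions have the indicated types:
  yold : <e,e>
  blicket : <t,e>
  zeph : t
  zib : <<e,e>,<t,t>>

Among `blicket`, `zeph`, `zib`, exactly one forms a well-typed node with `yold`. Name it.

zib

blicket : <t,e> — yold needs e; blicket needs t; neither fits.
zeph : t — yold needs e; zeph needs nothing (atomic); neither fits.
zib — combines: zib : <<e,e>,<t,t>> takes yold : <e,e> as argument, giving <t,t>.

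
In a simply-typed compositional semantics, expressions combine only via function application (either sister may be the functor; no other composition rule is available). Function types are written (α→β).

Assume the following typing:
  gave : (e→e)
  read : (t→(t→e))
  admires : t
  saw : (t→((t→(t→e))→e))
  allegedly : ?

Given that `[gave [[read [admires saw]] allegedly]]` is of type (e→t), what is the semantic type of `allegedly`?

[gave [[read [admires saw]] allegedly]] is required to be (e→t). gave : (e→e) cannot yield (e→t) as functor, so [[read [admires saw]] allegedly] : ((e→e)→(e→t)).
[[read [admires saw]] allegedly] is required to be ((e→e)→(e→t)). [read [admires saw]] : e cannot yield ((e→e)→(e→t)) as functor, so allegedly : (e→((e→e)→(e→t))).

(e→((e→e)→(e→t)))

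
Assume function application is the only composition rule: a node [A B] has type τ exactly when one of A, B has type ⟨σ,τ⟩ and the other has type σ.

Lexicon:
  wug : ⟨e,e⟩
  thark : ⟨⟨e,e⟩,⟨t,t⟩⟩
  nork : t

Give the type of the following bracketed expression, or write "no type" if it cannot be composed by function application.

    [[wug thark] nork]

At [wug thark], thark : ⟨⟨e,e⟩,⟨t,t⟩⟩ takes wug : ⟨e,e⟩, giving ⟨t,t⟩.
At [[wug thark] nork], [wug thark] : ⟨t,t⟩ takes nork : t, giving t.

t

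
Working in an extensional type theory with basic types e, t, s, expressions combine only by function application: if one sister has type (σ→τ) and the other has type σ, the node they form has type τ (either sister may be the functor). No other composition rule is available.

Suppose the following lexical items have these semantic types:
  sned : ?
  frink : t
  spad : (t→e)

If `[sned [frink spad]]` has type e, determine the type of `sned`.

For [sned [frink spad]] to have type e with [frink spad] of type e, sned must be the function: sned : (e→e).

(e→e)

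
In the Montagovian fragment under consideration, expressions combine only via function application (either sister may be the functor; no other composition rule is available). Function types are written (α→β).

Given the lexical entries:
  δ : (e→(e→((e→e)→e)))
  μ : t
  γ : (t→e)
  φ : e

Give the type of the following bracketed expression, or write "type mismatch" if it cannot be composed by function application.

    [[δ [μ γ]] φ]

[μ γ] — γ of type (t→e) combines with μ of type t: type e.
[δ [μ γ]] — δ of type (e→(e→((e→e)→e))) combines with [μ γ] of type e: type (e→((e→e)→e)).
[[δ [μ γ]] φ] — [δ [μ γ]] of type (e→((e→e)→e)) combines with φ of type e: type ((e→e)→e).

((e→e)→e)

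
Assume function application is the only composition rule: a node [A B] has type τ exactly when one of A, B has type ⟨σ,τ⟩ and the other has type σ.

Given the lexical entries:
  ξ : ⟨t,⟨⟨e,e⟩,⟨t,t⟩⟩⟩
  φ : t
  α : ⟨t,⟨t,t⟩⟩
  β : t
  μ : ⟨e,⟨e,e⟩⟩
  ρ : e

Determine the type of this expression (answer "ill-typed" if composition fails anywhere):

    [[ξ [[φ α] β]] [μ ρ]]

⟨t,t⟩

At [φ α], α : ⟨t,⟨t,t⟩⟩ takes φ : t, giving ⟨t,t⟩.
At [[φ α] β], [φ α] : ⟨t,t⟩ takes β : t, giving t.
At [ξ [[φ α] β]], ξ : ⟨t,⟨⟨e,e⟩,⟨t,t⟩⟩⟩ takes [[φ α] β] : t, giving ⟨⟨e,e⟩,⟨t,t⟩⟩.
At [μ ρ], μ : ⟨e,⟨e,e⟩⟩ takes ρ : e, giving ⟨e,e⟩.
At [[ξ [[φ α] β]] [μ ρ]], [ξ [[φ α] β]] : ⟨⟨e,e⟩,⟨t,t⟩⟩ takes [μ ρ] : ⟨e,e⟩, giving ⟨t,t⟩.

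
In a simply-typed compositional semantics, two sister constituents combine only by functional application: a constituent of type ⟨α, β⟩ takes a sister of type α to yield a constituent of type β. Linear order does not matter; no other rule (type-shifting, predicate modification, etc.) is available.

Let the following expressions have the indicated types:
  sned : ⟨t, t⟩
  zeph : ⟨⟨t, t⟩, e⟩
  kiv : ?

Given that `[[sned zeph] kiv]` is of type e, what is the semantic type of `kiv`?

⟨e, e⟩

[[sned zeph] kiv] is required to be e. [sned zeph] : e cannot yield e as functor, so kiv : ⟨e, e⟩.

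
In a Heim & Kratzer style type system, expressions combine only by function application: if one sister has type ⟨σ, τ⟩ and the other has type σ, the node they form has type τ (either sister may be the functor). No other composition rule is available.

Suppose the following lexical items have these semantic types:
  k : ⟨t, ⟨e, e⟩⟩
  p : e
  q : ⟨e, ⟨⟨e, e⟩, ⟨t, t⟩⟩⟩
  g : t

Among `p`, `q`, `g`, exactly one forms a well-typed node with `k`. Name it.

g

p : e — neither side's domain matches the other.
q : ⟨e, ⟨⟨e, e⟩, ⟨t, t⟩⟩⟩ — neither side's domain matches the other.
g — combines: k : ⟨t, ⟨e, e⟩⟩ takes g : t as argument, giving ⟨e, e⟩.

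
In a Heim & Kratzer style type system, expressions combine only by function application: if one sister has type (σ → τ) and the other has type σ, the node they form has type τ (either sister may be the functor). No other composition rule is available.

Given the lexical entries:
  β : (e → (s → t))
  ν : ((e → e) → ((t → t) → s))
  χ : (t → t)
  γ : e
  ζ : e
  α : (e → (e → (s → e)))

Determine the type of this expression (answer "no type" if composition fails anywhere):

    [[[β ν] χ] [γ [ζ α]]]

no type

At [β ν]: neither (e → (s → t)) nor ((e → e) → ((t → t) → s)) can take the other as argument; the node is ill-typed.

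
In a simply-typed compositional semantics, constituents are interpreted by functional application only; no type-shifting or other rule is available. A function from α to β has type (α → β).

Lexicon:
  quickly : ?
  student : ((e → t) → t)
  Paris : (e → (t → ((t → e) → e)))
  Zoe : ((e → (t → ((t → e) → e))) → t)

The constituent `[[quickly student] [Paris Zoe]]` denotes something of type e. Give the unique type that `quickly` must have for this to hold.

(((e → t) → t) → (t → e))

At [[quickly student] [Paris Zoe]] (required: e): [Paris Zoe] is t, which is not a function with range e; hence [quickly student] is the functor — type (t → e).
At [quickly student] (required: (t → e)): student is ((e → t) → t), which is not a function with range (t → e); hence quickly is the functor — type (((e → t) → t) → (t → e)).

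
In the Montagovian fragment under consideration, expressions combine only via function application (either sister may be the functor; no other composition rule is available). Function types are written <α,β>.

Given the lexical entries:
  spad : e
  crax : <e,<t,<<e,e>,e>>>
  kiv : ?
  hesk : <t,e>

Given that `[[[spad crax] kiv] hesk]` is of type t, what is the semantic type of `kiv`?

For [[[spad crax] kiv] hesk] to have type t with hesk of type <t,e>, [[spad crax] kiv] must be the function: [[spad crax] kiv] : <<t,e>,t>.
For [[spad crax] kiv] to have type <<t,e>,t> with [spad crax] of type <t,<<e,e>,e>>, kiv must be the function: kiv : <<t,<<e,e>,e>>,<<t,e>,t>>.

<<t,<<e,e>,e>>,<<t,e>,t>>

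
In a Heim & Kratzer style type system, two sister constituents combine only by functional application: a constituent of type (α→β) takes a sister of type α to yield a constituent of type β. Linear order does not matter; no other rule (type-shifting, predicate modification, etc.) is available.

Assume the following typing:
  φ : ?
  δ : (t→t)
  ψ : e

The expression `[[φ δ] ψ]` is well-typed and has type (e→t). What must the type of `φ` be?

((t→t)→(e→(e→t)))

[[φ δ] ψ] is required to be (e→t). ψ : e cannot yield (e→t) as functor, so [φ δ] : (e→(e→t)).
[φ δ] is required to be (e→(e→t)). δ : (t→t) cannot yield (e→(e→t)) as functor, so φ : ((t→t)→(e→(e→t))).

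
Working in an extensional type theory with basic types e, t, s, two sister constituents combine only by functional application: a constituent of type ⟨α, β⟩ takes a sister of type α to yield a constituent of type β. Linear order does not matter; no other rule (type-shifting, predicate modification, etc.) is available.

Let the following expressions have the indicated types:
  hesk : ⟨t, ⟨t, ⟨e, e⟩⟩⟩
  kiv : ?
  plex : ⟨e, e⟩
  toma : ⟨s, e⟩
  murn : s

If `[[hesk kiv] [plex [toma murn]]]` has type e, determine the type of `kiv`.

At [[hesk kiv] [plex [toma murn]]] (required: e): [plex [toma murn]] is e, which is not a function with range e; hence [hesk kiv] is the functor — type ⟨e, e⟩.
At [hesk kiv] (required: ⟨e, e⟩): hesk is ⟨t, ⟨t, ⟨e, e⟩⟩⟩, which is not a function with range ⟨e, e⟩; hence kiv is the functor — type ⟨⟨t, ⟨t, ⟨e, e⟩⟩⟩, ⟨e, e⟩⟩.

⟨⟨t, ⟨t, ⟨e, e⟩⟩⟩, ⟨e, e⟩⟩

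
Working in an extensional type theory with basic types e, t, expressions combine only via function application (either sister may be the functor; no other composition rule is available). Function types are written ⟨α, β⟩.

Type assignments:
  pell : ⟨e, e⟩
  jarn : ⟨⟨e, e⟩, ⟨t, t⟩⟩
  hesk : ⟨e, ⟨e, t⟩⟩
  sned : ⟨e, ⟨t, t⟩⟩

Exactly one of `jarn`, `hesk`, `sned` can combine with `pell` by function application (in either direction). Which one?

jarn — combines: jarn : ⟨⟨e, e⟩, ⟨t, t⟩⟩ takes pell : ⟨e, e⟩ as argument, giving ⟨t, t⟩.
hesk : ⟨e, ⟨e, t⟩⟩ — does not combine with pell.
sned : ⟨e, ⟨t, t⟩⟩ — does not combine with pell.

jarn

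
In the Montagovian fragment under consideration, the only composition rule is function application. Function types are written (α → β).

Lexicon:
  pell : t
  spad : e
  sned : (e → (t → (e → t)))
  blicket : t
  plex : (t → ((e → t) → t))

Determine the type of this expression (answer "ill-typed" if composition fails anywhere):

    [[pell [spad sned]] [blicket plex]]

t

[spad sned]: (e → (t → (e → t))) applied to e yields (t → (e → t)).
[pell [spad sned]]: (t → (e → t)) applied to t yields (e → t).
[blicket plex]: (t → ((e → t) → t)) applied to t yields ((e → t) → t).
[[pell [spad sned]] [blicket plex]]: ((e → t) → t) applied to (e → t) yields t.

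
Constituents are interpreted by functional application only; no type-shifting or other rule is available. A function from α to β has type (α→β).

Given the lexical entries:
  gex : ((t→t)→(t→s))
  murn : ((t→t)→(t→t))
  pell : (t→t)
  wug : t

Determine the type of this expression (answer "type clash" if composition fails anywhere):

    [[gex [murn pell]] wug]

[murn pell]: ((t→t)→(t→t)) applied to (t→t) yields (t→t).
[gex [murn pell]]: ((t→t)→(t→s)) applied to (t→t) yields (t→s).
[[gex [murn pell]] wug]: (t→s) applied to t yields s.

s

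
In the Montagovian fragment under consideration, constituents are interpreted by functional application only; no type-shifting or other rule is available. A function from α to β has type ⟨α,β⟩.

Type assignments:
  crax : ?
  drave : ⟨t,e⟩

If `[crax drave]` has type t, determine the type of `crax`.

⟨⟨t,e⟩,t⟩

[crax drave] is required to be t. drave : ⟨t,e⟩ cannot yield t as functor, so crax : ⟨⟨t,e⟩,t⟩.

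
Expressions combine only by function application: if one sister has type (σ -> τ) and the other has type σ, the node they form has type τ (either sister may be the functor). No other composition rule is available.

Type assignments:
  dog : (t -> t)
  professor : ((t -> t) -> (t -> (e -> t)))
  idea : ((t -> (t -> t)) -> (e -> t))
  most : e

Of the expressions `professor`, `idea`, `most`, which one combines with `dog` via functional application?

professor

professor — combines: professor : ((t -> t) -> (t -> (e -> t))) takes dog : (t -> t) as argument, giving (t -> (e -> t)).
idea : ((t -> (t -> t)) -> (e -> t)) — dog needs t; idea needs (t -> (t -> t)); neither fits.
most : e — dog needs t; most needs nothing (atomic); neither fits.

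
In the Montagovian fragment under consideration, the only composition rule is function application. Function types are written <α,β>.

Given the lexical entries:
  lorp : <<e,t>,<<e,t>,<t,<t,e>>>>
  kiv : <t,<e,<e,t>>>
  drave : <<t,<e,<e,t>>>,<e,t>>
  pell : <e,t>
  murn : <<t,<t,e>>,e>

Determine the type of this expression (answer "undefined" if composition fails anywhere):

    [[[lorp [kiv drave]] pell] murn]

e

[kiv drave]: drave is <<t,<e,<e,t>>>,<e,t>>, kiv is <t,<e,<e,t>>>; result <e,t>.
[lorp [kiv drave]]: lorp is <<e,t>,<<e,t>,<t,<t,e>>>>, [kiv drave] is <e,t>; result <<e,t>,<t,<t,e>>>.
[[lorp [kiv drave]] pell]: [lorp [kiv drave]] is <<e,t>,<t,<t,e>>>, pell is <e,t>; result <t,<t,e>>.
[[[lorp [kiv drave]] pell] murn]: murn is <<t,<t,e>>,e>, [[lorp [kiv drave]] pell] is <t,<t,e>>; result e.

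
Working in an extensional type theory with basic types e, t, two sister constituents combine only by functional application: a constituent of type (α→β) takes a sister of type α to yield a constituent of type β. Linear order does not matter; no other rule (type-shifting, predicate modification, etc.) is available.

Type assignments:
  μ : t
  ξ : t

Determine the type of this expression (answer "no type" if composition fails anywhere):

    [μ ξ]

no type

[μ ξ]: t and t cannot combine by function application — type clash.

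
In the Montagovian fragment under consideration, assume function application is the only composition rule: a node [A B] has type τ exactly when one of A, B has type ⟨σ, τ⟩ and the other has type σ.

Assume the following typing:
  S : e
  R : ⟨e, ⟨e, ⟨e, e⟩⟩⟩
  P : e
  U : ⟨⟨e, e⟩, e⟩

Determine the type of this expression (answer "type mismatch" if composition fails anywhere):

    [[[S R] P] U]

e

[S R]: functor R : ⟨e, ⟨e, ⟨e, e⟩⟩⟩, argument S : e; result ⟨e, ⟨e, e⟩⟩.
[[S R] P]: functor [S R] : ⟨e, ⟨e, e⟩⟩, argument P : e; result ⟨e, e⟩.
[[[S R] P] U]: functor U : ⟨⟨e, e⟩, e⟩, argument [[S R] P] : ⟨e, e⟩; result e.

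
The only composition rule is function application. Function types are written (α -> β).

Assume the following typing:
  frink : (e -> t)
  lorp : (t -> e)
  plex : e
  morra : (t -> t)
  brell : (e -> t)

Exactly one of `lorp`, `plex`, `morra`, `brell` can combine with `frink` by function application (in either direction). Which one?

plex

lorp : (t -> e) — neither side's domain matches the other.
plex — combines: frink : (e -> t) takes plex : e as argument, giving t.
morra : (t -> t) — neither side's domain matches the other.
brell : (e -> t) — neither side's domain matches the other.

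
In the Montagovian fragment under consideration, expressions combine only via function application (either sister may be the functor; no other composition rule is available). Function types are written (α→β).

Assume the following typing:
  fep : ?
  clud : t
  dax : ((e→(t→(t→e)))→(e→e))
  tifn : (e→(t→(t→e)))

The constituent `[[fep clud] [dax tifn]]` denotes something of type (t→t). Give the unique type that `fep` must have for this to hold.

(t→((e→e)→(t→t)))

At [[fep clud] [dax tifn]] (required: (t→t)): [dax tifn] is (e→e), which is not a function with range (t→t); hence [fep clud] is the functor — type ((e→e)→(t→t)).
At [fep clud] (required: ((e→e)→(t→t))): clud is t, which is not a function with range ((e→e)→(t→t)); hence fep is the functor — type (t→((e→e)→(t→t))).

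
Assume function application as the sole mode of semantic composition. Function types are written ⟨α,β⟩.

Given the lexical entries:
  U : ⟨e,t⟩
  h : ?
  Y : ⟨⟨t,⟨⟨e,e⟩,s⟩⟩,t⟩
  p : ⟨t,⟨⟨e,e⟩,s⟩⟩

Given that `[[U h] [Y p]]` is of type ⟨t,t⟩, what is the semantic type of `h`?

⟨⟨e,t⟩,⟨t,⟨t,t⟩⟩⟩

For [[U h] [Y p]] to have type ⟨t,t⟩ with [Y p] of type t, [U h] must be the function: [U h] : ⟨t,⟨t,t⟩⟩.
For [U h] to have type ⟨t,⟨t,t⟩⟩ with U of type ⟨e,t⟩, h must be the function: h : ⟨⟨e,t⟩,⟨t,⟨t,t⟩⟩⟩.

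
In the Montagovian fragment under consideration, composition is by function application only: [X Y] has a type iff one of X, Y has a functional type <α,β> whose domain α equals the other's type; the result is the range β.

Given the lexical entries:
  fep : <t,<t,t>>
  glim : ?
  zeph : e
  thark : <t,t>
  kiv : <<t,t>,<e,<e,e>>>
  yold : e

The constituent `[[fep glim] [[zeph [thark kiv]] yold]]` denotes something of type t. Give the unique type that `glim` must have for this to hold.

<<t,<t,t>>,<e,t>>

[[fep glim] [[zeph [thark kiv]] yold]] is required to be t. [[zeph [thark kiv]] yold] : e cannot yield t as functor, so [fep glim] : <e,t>.
[fep glim] is required to be <e,t>. fep : <t,<t,t>> cannot yield <e,t> as functor, so glim : <<t,<t,t>>,<e,t>>.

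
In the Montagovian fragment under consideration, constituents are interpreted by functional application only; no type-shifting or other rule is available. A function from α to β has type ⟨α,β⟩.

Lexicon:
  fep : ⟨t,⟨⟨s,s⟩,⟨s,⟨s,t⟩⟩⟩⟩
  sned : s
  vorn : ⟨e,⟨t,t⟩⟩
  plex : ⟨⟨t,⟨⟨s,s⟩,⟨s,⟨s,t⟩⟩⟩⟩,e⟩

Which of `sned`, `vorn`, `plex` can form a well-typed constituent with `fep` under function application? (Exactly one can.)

plex

sned : s — no; fep wants t, and sned wants nothing (atomic).
vorn : ⟨e,⟨t,t⟩⟩ — no; fep wants t, and vorn wants e.
plex — combines: plex : ⟨⟨t,⟨⟨s,s⟩,⟨s,⟨s,t⟩⟩⟩⟩,e⟩ takes fep : ⟨t,⟨⟨s,s⟩,⟨s,⟨s,t⟩⟩⟩⟩ as argument, giving e.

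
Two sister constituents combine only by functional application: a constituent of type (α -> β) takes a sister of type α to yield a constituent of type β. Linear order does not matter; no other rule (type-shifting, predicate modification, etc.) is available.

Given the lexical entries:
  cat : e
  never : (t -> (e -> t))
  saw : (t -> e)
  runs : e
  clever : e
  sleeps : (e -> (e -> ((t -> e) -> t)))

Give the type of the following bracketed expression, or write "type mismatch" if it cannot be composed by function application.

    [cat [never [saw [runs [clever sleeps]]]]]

At [clever sleeps], sleeps : (e -> (e -> ((t -> e) -> t))) takes clever : e, giving (e -> ((t -> e) -> t)).
At [runs [clever sleeps]], [clever sleeps] : (e -> ((t -> e) -> t)) takes runs : e, giving ((t -> e) -> t).
At [saw [runs [clever sleeps]]], [runs [clever sleeps]] : ((t -> e) -> t) takes saw : (t -> e), giving t.
At [never [saw [runs [clever sleeps]]]], never : (t -> (e -> t)) takes [saw [runs [clever sleeps]]] : t, giving (e -> t).
At [cat [never [saw [runs [clever sleeps]]]]], [never [saw [runs [clever sleeps]]]] : (e -> t) takes cat : e, giving t.

t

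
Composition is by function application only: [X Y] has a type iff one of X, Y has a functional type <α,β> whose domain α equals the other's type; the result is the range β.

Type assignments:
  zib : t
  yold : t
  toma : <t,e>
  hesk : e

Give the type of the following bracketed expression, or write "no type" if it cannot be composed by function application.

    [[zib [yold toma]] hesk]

no type

[yold toma] — toma of type <t,e> combines with yold of type t: type e.
[zib [yold toma]]: t and e cannot combine by function application — type clash.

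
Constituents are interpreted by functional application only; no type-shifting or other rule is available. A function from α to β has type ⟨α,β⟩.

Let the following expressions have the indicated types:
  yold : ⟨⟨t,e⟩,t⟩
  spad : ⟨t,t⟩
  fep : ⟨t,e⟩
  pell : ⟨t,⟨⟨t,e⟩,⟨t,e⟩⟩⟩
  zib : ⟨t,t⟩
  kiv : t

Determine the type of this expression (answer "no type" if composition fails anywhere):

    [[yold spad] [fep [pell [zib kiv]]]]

[yold spad]: ⟨⟨t,e⟩,t⟩ and ⟨t,t⟩ cannot combine by function application — type clash.

no type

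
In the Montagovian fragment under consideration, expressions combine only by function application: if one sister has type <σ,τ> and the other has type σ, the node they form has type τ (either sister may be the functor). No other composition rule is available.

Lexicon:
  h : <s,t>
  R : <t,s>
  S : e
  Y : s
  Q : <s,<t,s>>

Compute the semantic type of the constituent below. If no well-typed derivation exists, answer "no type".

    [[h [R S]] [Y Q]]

no type

[R S]: <t,s> with e — neither is a function whose domain matches the other; composition fails here.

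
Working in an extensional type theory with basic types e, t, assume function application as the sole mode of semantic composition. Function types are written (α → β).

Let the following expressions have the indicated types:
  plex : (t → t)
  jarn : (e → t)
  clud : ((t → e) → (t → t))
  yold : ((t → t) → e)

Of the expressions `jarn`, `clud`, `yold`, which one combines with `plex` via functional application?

jarn : (e → t) — plex needs t; jarn needs e; neither fits.
clud : ((t → e) → (t → t)) — plex needs t; clud needs (t → e); neither fits.
yold — combines: yold : ((t → t) → e) takes plex : (t → t) as argument, giving e.

yold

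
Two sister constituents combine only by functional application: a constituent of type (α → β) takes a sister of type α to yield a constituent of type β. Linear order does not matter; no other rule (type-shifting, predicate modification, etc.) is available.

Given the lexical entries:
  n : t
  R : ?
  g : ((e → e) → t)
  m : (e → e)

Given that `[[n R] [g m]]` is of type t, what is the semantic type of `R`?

(t → (t → t))

[[n R] [g m]] is required to be t. [g m] : t cannot yield t as functor, so [n R] : (t → t).
[n R] is required to be (t → t). n : t cannot yield (t → t) as functor, so R : (t → (t → t)).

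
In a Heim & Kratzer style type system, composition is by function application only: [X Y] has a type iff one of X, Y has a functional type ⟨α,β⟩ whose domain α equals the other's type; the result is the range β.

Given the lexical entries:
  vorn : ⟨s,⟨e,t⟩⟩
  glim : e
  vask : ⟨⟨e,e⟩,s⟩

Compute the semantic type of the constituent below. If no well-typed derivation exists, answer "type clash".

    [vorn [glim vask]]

type clash

At [glim vask]: neither e nor ⟨⟨e,e⟩,s⟩ can take the other as argument; the node is ill-typed.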